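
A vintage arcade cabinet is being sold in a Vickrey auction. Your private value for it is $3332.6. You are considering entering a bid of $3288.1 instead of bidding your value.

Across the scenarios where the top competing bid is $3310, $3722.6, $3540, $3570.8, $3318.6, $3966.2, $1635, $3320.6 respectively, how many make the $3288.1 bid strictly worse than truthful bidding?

The deviation hurts exactly when the highest competing bid lies strictly between $3288.1 and $3332.6 — underbidding then forfeits a profitable win.
$3310: inside the interval → strictly worse (loss $22.6).
$3722.6: above both → same outcome either way.
$3540: above both → same outcome either way.
$3570.8: above both → same outcome either way.
$3318.6: inside the interval → strictly worse (loss $14).
$3966.2: above both → same outcome either way.
$1635: below both → same outcome either way.
$3320.6: inside the interval → strictly worse (loss $12).
Count: 3.

3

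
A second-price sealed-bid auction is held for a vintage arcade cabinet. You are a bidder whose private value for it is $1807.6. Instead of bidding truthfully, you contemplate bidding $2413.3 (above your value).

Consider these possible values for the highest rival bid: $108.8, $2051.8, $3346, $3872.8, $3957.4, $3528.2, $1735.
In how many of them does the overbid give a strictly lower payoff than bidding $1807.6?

The deviation hurts exactly when the highest competing bid lies strictly between $1807.6 and $2413.3 — overbidding then wins at a price above your value.
$108.8: below both → same outcome either way.
$2051.8: inside the interval → strictly worse (loss $244.2).
$3346: above both → same outcome either way.
$3872.8: above both → same outcome either way.
$3957.4: above both → same outcome either way.
$3528.2: above both → same outcome either way.
$1735: below both → same outcome either way.
Count: 1.

1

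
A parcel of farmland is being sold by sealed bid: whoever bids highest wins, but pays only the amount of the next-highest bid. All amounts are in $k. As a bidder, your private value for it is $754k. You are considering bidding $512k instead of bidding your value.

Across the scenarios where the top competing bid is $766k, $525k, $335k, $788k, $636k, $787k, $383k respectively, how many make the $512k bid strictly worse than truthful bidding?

2

The deviation hurts exactly when the highest competing bid lies strictly between $512k and $754k — underbidding then forfeits a profitable win.
$766k: above both → same outcome either way.
$525k: inside the interval → strictly worse (loss $229k).
$335k: below both → same outcome either way.
$788k: above both → same outcome either way.
$636k: inside the interval → strictly worse (loss $118k).
$787k: above both → same outcome either way.
$383k: below both → same outcome either way.
Count: 2.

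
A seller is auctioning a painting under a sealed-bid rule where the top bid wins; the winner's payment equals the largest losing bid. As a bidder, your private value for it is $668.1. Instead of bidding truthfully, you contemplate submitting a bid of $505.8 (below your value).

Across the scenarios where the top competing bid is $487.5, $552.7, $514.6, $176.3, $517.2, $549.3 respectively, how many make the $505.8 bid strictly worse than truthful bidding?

The deviation hurts exactly when the highest competing bid lies strictly between $505.8 and $668.1 — underbidding then forfeits a profitable win.
$487.5: below both → same outcome either way.
$552.7: inside the interval → strictly worse (loss $115.4).
$514.6: inside the interval → strictly worse (loss $153.5).
$176.3: below both → same outcome either way.
$517.2: inside the interval → strictly worse (loss $150.9).
$549.3: inside the interval → strictly worse (loss $118.8).
Count: 4.

4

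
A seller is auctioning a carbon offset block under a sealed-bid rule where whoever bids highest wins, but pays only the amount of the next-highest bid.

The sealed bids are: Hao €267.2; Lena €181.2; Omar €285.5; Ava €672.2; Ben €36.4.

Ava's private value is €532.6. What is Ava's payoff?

€247.1

Highest bid: Ava at €672.2, so Ava wins.
Second-highest bid: Omar at €285.5 — that is the price the winner pays.
Ava's payoff = value − price = €532.6 − €285.5 = €247.1.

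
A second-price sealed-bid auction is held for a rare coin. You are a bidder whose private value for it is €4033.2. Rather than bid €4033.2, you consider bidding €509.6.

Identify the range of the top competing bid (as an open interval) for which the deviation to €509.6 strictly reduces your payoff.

If the competing bid is below €509.6, both bids win at the same price — no difference.
If it is above €4033.2, both bids lose — no difference.
If it lies strictly between €509.6 and €4033.2, bidding your value wins at a price below your value (positive payoff) while bidding €509.6 loses (payoff 0).
So the deviation strictly hurts on the open interval (€509.6, €4033.2).

(€509.6, €4033.2)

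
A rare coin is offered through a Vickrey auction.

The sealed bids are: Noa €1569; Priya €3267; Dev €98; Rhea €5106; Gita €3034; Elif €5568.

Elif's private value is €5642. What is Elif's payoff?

€536

Highest bid: Elif at €5568, so Elif wins.
Second-highest bid: Rhea at €5106 — that is the price the winner pays.
Elif's payoff = value − price = €5642 − €5106 = €536.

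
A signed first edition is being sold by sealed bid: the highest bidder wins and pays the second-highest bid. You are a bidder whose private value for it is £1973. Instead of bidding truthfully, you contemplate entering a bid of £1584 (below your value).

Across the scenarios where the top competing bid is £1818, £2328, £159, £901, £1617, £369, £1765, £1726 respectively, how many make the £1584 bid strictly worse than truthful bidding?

4

The deviation hurts exactly when the highest competing bid lies strictly between £1584 and £1973 — underbidding then forfeits a profitable win.
£1818: inside the interval → strictly worse (loss £155).
£2328: above both → same outcome either way.
£159: below both → same outcome either way.
£901: below both → same outcome either way.
£1617: inside the interval → strictly worse (loss £356).
£369: below both → same outcome either way.
£1765: inside the interval → strictly worse (loss £208).
£1726: inside the interval → strictly worse (loss £247).
Count: 4.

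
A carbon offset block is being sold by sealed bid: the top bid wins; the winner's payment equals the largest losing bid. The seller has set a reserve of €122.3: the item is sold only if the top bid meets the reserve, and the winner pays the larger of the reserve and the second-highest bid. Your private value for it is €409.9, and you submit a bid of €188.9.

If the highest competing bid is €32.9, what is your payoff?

Your bid €188.9 is the highest and exceeds the reserve.
Price = max(second-highest bid, reserve) = max(€32.9, €122.3) = €122.3.
Payoff = €409.9 − €122.3 = €287.6.

€287.6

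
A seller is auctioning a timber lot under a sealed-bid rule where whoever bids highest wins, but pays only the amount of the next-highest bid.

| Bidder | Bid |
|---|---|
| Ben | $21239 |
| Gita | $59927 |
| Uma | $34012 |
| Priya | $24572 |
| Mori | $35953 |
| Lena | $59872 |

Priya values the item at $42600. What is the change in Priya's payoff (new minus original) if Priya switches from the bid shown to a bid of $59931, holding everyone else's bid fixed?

The highest bid among the other bidders is $59927; Priya's bid doesn't change that.
Original bid $24572: Priya is not highest (top rival bid is $59927); payoff $0.
Alternative bid $59931: Priya is highest, pays the top rival bid $59927; payoff $42600 − $59927 = −$17327.
Change in payoff = −$17327 − ($0) = −$17327.

−$17327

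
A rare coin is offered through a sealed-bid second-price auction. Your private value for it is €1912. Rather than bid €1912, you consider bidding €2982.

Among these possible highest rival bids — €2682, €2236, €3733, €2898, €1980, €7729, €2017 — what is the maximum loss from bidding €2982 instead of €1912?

€986

€2682: truthful gives €0, deviation gives −€770 → loss €770.
€2236: truthful gives €0, deviation gives −€324 → loss €324.
€3733: same outcome either way → loss €0.
€2898: truthful gives €0, deviation gives −€986 → loss €986.
€1980: truthful gives €0, deviation gives −€68 → loss €68.
€7729: same outcome either way → loss €0.
€2017: truthful gives €0, deviation gives −€105 → loss €105.
Maximum loss: €986.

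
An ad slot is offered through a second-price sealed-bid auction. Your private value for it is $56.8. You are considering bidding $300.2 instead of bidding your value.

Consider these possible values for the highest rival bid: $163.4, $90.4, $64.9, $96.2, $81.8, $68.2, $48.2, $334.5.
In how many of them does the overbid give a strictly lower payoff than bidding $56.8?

6

The deviation hurts exactly when the highest competing bid lies strictly between $56.8 and $300.2 — overbidding then wins at a price above your value.
$163.4: inside the interval → strictly worse (loss $106.6).
$90.4: inside the interval → strictly worse (loss $33.6).
$64.9: inside the interval → strictly worse (loss $8.1).
$96.2: inside the interval → strictly worse (loss $39.4).
$81.8: inside the interval → strictly worse (loss $25).
$68.2: inside the interval → strictly worse (loss $11.4).
$48.2: below both → same outcome either way.
$334.5: above both → same outcome either way.
Count: 6.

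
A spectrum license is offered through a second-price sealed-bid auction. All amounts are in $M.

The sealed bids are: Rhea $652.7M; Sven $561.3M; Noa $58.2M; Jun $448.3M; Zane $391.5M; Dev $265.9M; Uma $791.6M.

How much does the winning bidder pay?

Highest bid: Uma at $791.6M, so Uma wins.
Second-highest bid: Rhea at $652.7M — that is the price the winner pays.

$652.7M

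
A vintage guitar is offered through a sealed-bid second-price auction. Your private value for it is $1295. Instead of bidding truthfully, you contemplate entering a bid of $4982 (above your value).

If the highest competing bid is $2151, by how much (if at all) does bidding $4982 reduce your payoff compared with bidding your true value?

$856

Bidding your value $1295: you lose (since $1295 < $2151). Payoff $0.
Bidding $4982: you win and pay $2151. Payoff $1295 − $2151 = −$856.
The competing bid $2151 lies between your value and your inflated bid, so overbidding wins an item priced above your value.
Loss from deviating = $0 − (−$856) = $856.
Because the price is fixed by the runner-up's bid, deviating from your value can only change a good outcome into a bad one — never the reverse.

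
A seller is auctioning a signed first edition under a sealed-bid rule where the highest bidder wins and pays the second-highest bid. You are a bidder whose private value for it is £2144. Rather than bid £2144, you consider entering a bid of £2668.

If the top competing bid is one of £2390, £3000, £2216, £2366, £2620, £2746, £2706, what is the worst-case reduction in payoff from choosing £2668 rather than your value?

£2390: truthful gives £0, deviation gives −£246 → loss £246.
£3000: same outcome either way → loss £0.
£2216: truthful gives £0, deviation gives −£72 → loss £72.
£2366: truthful gives £0, deviation gives −£222 → loss £222.
£2620: truthful gives £0, deviation gives −£476 → loss £476.
£2746: same outcome either way → loss £0.
£2706: same outcome either way → loss £0.
Maximum loss: £476.

£476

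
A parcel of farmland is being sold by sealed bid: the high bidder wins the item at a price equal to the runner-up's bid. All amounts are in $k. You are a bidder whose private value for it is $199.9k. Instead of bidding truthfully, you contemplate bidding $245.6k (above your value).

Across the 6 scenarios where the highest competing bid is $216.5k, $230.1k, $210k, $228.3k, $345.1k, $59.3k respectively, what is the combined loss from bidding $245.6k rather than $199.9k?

The deviation costs you only when the competing bid falls strictly between $199.9k and $245.6k; elsewhere both bids give the same outcome.
$216.5k: truthful payoff $0k, deviation payoff −$16.6k → loss $16.6k.
$230.1k: truthful payoff $0k, deviation payoff −$30.2k → loss $30.2k.
$210k: truthful payoff $0k, deviation payoff −$10.1k → loss $10.1k.
$228.3k: truthful payoff $0k, deviation payoff −$28.4k → loss $28.4k.
$345.1k: outcomes coincide → loss $0k.
$59.3k: outcomes coincide → loss $0k.
Total loss = $16.6k + $30.2k + $10.1k + $28.4k = $85.3k.

$85.3k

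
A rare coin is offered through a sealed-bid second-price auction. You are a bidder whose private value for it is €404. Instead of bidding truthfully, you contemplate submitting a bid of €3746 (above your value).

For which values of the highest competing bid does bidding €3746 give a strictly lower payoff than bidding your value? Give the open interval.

If the competing bid is below €404, both bids win at the same price — no difference.
If it is above €3746, both bids lose — no difference.
If it lies strictly between €404 and €3746, bidding your value loses (payoff 0) while bidding €3746 wins at a price above your value (payoff negative).
So the deviation strictly hurts on the open interval (€404, €3746).

(€404, €3746)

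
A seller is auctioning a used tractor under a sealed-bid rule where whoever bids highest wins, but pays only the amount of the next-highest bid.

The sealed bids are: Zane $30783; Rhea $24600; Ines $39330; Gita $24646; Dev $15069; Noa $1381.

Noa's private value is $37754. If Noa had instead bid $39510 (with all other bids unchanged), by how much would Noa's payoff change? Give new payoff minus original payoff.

−$1576

The highest bid among the other bidders is $39330; Noa's bid doesn't change that.
Original bid $1381: Noa is not highest (top rival bid is $39330); payoff $0.
Alternative bid $39510: Noa is highest, pays the top rival bid $39330; payoff $37754 − $39330 = −$1576.
Change in payoff = −$1576 − ($0) = −$1576.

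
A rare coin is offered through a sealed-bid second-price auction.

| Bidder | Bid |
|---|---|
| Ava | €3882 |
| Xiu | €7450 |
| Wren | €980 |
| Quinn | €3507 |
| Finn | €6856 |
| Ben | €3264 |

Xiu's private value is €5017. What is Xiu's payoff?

Highest bid: Xiu at €7450, so Xiu wins.
Second-highest bid: Finn at €6856 — that is the price the winner pays.
Xiu's payoff = value − price = €5017 − €6856 = −€1839.

−€1839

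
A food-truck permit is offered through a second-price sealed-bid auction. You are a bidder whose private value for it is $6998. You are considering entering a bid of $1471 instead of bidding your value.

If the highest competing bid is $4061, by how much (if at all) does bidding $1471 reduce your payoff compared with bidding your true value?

$2937

Bidding your value $6998: you win (since $6998 > $4061) and pay $4061. Payoff $2937.
Bidding $1471: you lose. Payoff $0.
The competing bid $4061 lies between your shaded bid and your value, so underbidding forfeits an item you could have won at a profitable price.
Loss from deviating = $2937 − ($0) = $2937.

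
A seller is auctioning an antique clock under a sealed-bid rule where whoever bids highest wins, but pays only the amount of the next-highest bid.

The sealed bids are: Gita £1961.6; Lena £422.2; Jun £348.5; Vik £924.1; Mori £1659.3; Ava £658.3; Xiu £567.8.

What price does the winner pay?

Highest bid: Gita at £1961.6, so Gita wins.
Second-highest bid: Mori at £1659.3 — that is the price the winner pays.

£1659.3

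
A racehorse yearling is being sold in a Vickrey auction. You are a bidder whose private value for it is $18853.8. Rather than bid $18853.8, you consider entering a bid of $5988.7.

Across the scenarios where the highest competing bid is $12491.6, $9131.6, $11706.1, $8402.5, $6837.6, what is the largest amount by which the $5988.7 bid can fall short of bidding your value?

$12016.2

$12491.6: truthful gives $6362.2, deviation gives $0 → loss $6362.2.
$9131.6: truthful gives $9722.2, deviation gives $0 → loss $9722.2.
$11706.1: truthful gives $7147.7, deviation gives $0 → loss $7147.7.
$8402.5: truthful gives $10451.3, deviation gives $0 → loss $10451.3.
$6837.6: truthful gives $12016.2, deviation gives $0 → loss $12016.2.
Maximum loss: $12016.2.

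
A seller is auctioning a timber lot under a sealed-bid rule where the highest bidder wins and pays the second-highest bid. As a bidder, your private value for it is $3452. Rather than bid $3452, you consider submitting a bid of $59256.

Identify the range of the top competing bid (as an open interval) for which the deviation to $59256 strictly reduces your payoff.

($3452, $59256)

If the competing bid is below $3452, both bids win at the same price — no difference.
If it is above $59256, both bids lose — no difference.
If it lies strictly between $3452 and $59256, bidding your value loses (payoff 0) while bidding $59256 wins at a price above your value (payoff negative).
So the deviation strictly hurts on the open interval ($3452, $59256).
Because the price is fixed by the runner-up's bid, deviating from your value can only change a good outcome into a bad one — never the reverse.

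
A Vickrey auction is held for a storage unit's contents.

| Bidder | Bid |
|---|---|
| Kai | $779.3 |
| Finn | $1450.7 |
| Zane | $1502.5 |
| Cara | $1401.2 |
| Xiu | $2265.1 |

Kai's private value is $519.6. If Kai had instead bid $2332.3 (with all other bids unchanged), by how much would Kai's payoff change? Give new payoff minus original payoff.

−$1745.5

The highest bid among the other bidders is $2265.1; Kai's bid doesn't change that.
Original bid $779.3: Kai is not highest (top rival bid is $2265.1); payoff $0.
Alternative bid $2332.3: Kai is highest, pays the top rival bid $2265.1; payoff $519.6 − $2265.1 = −$1745.5.
Change in payoff = −$1745.5 − ($0) = −$1745.5.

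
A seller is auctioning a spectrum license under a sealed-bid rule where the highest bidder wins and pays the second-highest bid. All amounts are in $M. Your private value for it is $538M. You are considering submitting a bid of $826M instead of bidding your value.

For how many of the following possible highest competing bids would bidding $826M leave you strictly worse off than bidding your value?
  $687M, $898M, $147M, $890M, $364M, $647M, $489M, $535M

2

The deviation hurts exactly when the highest competing bid lies strictly between $538M and $826M — overbidding then wins at a price above your value.
$687M: inside the interval → strictly worse (loss $149M).
$898M: above both → same outcome either way.
$147M: below both → same outcome either way.
$890M: above both → same outcome either way.
$364M: below both → same outcome either way.
$647M: inside the interval → strictly worse (loss $109M).
$489M: below both → same outcome either way.
$535M: below both → same outcome either way.
Count: 2.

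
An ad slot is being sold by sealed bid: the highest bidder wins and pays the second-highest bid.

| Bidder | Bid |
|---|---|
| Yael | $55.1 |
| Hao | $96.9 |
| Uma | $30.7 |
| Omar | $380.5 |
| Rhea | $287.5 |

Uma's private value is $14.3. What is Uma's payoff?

$0

Highest bid: Omar at $380.5, so Omar wins.
Second-highest bid: Rhea at $287.5 — that is the price the winner pays.
Uma did not win, so Uma pays nothing and receives nothing: payoff $0.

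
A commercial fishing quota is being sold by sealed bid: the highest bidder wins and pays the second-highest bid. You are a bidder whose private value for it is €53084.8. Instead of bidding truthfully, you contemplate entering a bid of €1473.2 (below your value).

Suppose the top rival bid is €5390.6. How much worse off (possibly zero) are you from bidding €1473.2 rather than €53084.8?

€47694.2

Bidding your value €53084.8: you win (since €53084.8 > €5390.6) and pay €5390.6. Payoff €47694.2.
Bidding €1473.2: you lose. Payoff €0.
The competing bid €5390.6 lies between your shaded bid and your value, so underbidding forfeits an item you could have won at a profitable price.
Loss from deviating = €47694.2 − (€0) = €47694.2.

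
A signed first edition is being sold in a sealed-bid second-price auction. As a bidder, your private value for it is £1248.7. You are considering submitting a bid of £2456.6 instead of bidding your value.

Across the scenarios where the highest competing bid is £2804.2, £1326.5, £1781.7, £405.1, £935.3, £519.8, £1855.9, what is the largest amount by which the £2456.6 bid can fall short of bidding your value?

£607.2

£2804.2: same outcome either way → loss £0.
£1326.5: truthful gives £0, deviation gives −£77.8 → loss £77.8.
£1781.7: truthful gives £0, deviation gives −£533 → loss £533.
£405.1: same outcome either way → loss £0.
£935.3: same outcome either way → loss £0.
£519.8: same outcome either way → loss £0.
£1855.9: truthful gives £0, deviation gives −£607.2 → loss £607.2.
Maximum loss: £607.2.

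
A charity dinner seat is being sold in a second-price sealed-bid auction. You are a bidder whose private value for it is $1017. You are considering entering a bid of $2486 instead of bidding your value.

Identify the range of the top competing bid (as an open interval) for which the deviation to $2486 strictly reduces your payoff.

($1017, $2486)

If the competing bid is below $1017, both bids win at the same price — no difference.
If it is above $2486, both bids lose — no difference.
If it lies strictly between $1017 and $2486, bidding your value loses (payoff 0) while bidding $2486 wins at a price above your value (payoff negative).
So the deviation strictly hurts on the open interval ($1017, $2486).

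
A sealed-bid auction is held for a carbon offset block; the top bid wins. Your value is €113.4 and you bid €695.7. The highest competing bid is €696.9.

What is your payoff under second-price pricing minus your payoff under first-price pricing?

€0

Your bid €695.7 is below €696.9, so you lose under either rule.
Payoff is €0 in both cases; difference = €0.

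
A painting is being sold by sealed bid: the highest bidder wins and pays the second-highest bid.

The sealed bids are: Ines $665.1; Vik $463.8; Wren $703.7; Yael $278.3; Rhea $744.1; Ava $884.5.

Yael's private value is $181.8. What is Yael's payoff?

$0

Highest bid: Ava at $884.5, so Ava wins.
Second-highest bid: Rhea at $744.1 — that is the price the winner pays.
Yael did not win, so Yael pays nothing and receives nothing: payoff $0.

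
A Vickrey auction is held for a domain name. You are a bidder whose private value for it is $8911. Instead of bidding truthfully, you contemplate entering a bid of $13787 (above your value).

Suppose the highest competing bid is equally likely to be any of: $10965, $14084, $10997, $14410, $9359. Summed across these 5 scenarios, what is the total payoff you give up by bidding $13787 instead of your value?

$4588

The deviation costs you only when the competing bid falls strictly between $8911 and $13787; elsewhere both bids give the same outcome.
$10965: truthful payoff $0, deviation payoff −$2054 → loss $2054.
$14084: outcomes coincide → loss $0.
$10997: truthful payoff $0, deviation payoff −$2086 → loss $2086.
$14410: outcomes coincide → loss $0.
$9359: truthful payoff $0, deviation payoff −$448 → loss $448.
Total loss = $2054 + $2086 + $448 = $4588.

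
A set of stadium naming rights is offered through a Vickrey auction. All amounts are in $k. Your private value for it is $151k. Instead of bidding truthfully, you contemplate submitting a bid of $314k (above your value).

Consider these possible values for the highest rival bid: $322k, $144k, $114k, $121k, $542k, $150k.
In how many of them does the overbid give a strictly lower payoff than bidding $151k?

The deviation hurts exactly when the highest competing bid lies strictly between $151k and $314k — overbidding then wins at a price above your value.
$322k: above both → same outcome either way.
$144k: below both → same outcome either way.
$114k: below both → same outcome either way.
$121k: below both → same outcome either way.
$542k: above both → same outcome either way.
$150k: below both → same outcome either way.
Count: 0.

0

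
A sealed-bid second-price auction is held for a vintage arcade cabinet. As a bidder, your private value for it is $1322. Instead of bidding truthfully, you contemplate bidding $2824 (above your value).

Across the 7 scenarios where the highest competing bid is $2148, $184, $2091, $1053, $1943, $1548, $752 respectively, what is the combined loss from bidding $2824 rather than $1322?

$2442

The deviation costs you only when the competing bid falls strictly between $1322 and $2824; elsewhere both bids give the same outcome.
$2148: truthful payoff $0, deviation payoff −$826 → loss $826.
$184: outcomes coincide → loss $0.
$2091: truthful payoff $0, deviation payoff −$769 → loss $769.
$1053: outcomes coincide → loss $0.
$1943: truthful payoff $0, deviation payoff −$621 → loss $621.
$1548: truthful payoff $0, deviation payoff −$226 → loss $226.
$752: outcomes coincide → loss $0.
Total loss = $826 + $769 + $621 + $226 = $2442.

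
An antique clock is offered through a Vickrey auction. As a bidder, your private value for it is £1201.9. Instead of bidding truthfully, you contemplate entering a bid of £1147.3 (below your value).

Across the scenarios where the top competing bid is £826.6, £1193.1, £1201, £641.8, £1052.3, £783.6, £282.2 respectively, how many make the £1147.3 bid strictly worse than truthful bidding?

2

The deviation hurts exactly when the highest competing bid lies strictly between £1147.3 and £1201.9 — underbidding then forfeits a profitable win.
£826.6: below both → same outcome either way.
£1193.1: inside the interval → strictly worse (loss £8.8).
£1201: inside the interval → strictly worse (loss £0.9).
£641.8: below both → same outcome either way.
£1052.3: below both → same outcome either way.
£783.6: below both → same outcome either way.
£282.2: below both → same outcome either way.
Count: 2.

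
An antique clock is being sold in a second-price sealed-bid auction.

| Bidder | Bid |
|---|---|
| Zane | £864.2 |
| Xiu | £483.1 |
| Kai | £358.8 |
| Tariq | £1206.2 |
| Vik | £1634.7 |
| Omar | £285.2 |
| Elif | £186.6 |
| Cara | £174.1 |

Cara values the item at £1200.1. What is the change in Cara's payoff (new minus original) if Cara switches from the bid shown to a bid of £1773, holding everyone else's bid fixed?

The highest bid among the other bidders is £1634.7; Cara's bid doesn't change that.
Original bid £174.1: Cara is not highest (top rival bid is £1634.7); payoff £0.
Alternative bid £1773: Cara is highest, pays the top rival bid £1634.7; payoff £1200.1 − £1634.7 = −£434.6.
Change in payoff = −£434.6 − (£0) = −£434.6.

−£434.6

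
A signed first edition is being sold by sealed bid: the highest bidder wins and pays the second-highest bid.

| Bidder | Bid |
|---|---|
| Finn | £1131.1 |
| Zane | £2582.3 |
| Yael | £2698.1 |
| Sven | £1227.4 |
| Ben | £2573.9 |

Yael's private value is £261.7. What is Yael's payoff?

−£2320.6

Highest bid: Yael at £2698.1, so Yael wins.
Second-highest bid: Zane at £2582.3 — that is the price the winner pays.
Yael's payoff = value − price = £261.7 − £2582.3 = −£2320.6.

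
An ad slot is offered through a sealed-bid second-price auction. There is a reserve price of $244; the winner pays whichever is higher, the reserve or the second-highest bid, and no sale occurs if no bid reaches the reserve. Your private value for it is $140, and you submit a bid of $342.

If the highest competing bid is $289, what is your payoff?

−$149

Your bid $342 is the highest and exceeds the reserve.
Price = max(second-highest bid, reserve) = max($289, $244) = $289.
Payoff = $140 − $289 = −$149.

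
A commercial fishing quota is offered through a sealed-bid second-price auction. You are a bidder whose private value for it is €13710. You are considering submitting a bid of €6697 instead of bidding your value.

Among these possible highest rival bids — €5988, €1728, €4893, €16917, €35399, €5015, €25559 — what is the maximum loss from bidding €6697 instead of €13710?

€5988: same outcome either way → loss €0.
€1728: same outcome either way → loss €0.
€4893: same outcome either way → loss €0.
€16917: same outcome either way → loss €0.
€35399: same outcome either way → loss €0.
€5015: same outcome either way → loss €0.
€25559: same outcome either way → loss €0.
Maximum loss: €0.

€0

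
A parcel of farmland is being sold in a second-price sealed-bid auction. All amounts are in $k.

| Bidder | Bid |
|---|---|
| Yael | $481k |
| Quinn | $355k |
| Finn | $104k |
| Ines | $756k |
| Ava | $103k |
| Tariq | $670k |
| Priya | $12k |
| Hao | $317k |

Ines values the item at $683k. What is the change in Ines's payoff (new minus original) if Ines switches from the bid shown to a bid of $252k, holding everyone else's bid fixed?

The highest bid among the other bidders is $670k; Ines's bid doesn't change that.
Original bid $756k: Ines is highest, pays the top rival bid $670k; payoff $683k − $670k = $13k.
Alternative bid $252k: Ines is not highest (top rival bid is $670k); payoff $0k.
Change in payoff = $0k − ($13k) = −$13k.

−$13k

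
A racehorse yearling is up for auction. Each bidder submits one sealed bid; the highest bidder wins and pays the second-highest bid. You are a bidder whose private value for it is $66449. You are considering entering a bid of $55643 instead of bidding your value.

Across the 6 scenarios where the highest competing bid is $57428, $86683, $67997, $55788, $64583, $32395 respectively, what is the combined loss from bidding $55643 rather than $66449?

$21548

The deviation costs you only when the competing bid falls strictly between $55643 and $66449; elsewhere both bids give the same outcome.
$57428: truthful payoff $9021, deviation payoff $0 → loss $9021.
$86683: outcomes coincide → loss $0.
$67997: outcomes coincide → loss $0.
$55788: truthful payoff $10661, deviation payoff $0 → loss $10661.
$64583: truthful payoff $1866, deviation payoff $0 → loss $1866.
$32395: outcomes coincide → loss $0.
Total loss = $9021 + $10661 + $1866 = $21548.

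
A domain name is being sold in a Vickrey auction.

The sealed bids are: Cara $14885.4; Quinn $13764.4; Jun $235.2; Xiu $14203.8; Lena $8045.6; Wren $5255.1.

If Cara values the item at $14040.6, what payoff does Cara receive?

Highest bid: Cara at $14885.4, so Cara wins.
Second-highest bid: Xiu at $14203.8 — that is the price the winner pays.
Cara's payoff = value − price = $14040.6 − $14203.8 = −$163.2.

−$163.2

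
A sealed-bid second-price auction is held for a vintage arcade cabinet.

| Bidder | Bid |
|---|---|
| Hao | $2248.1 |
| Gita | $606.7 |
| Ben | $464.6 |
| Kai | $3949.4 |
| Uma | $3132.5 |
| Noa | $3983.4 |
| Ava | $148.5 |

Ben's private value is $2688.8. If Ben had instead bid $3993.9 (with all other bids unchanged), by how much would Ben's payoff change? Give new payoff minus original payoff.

The highest bid among the other bidders is $3983.4; Ben's bid doesn't change that.
Original bid $464.6: Ben is not highest (top rival bid is $3983.4); payoff $0.
Alternative bid $3993.9: Ben is highest, pays the top rival bid $3983.4; payoff $2688.8 − $3983.4 = −$1294.6.
Change in payoff = −$1294.6 − ($0) = −$1294.6.

−$1294.6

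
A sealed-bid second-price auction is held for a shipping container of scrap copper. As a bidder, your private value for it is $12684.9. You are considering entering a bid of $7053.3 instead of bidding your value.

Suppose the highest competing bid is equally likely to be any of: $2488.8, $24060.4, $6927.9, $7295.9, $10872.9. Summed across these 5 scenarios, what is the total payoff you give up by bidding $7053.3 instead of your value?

$7201

The deviation costs you only when the competing bid falls strictly between $7053.3 and $12684.9; elsewhere both bids give the same outcome.
$2488.8: outcomes coincide → loss $0.
$24060.4: outcomes coincide → loss $0.
$6927.9: outcomes coincide → loss $0.
$7295.9: truthful payoff $5389, deviation payoff $0 → loss $5389.
$10872.9: truthful payoff $1812, deviation payoff $0 → loss $1812.
Total loss = $5389 + $1812 = $7201.
Because the price is fixed by the runner-up's bid, deviating from your value can only change a good outcome into a bad one — never the reverse.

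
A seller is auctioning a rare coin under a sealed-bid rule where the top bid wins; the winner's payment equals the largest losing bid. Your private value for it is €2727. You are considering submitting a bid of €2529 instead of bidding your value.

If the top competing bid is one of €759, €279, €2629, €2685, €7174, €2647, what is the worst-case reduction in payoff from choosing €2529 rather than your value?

€759: same outcome either way → loss €0.
€279: same outcome either way → loss €0.
€2629: truthful gives €98, deviation gives €0 → loss €98.
€2685: truthful gives €42, deviation gives €0 → loss €42.
€7174: same outcome either way → loss €0.
€2647: truthful gives €80, deviation gives €0 → loss €80.
Maximum loss: €98.

€98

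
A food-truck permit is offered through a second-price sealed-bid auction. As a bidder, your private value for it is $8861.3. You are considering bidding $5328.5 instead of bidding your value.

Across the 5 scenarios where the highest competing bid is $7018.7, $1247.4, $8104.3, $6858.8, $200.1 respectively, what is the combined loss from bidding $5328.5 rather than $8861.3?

$4602.1

The deviation costs you only when the competing bid falls strictly between $5328.5 and $8861.3; elsewhere both bids give the same outcome.
$7018.7: truthful payoff $1842.6, deviation payoff $0 → loss $1842.6.
$1247.4: outcomes coincide → loss $0.
$8104.3: truthful payoff $757, deviation payoff $0 → loss $757.
$6858.8: truthful payoff $2002.5, deviation payoff $0 → loss $2002.5.
$200.1: outcomes coincide → loss $0.
Total loss = $1842.6 + $757 + $2002.5 = $4602.1.
Truthful bidding weakly dominates here: raising your bid can only win items priced above your value, and lowering it can only forfeit items priced below.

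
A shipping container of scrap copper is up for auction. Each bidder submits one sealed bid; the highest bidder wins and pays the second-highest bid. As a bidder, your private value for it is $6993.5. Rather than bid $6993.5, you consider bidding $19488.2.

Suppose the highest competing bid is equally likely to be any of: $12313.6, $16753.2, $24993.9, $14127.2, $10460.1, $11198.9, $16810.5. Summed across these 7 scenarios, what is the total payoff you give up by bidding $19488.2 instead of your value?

The deviation costs you only when the competing bid falls strictly between $6993.5 and $19488.2; elsewhere both bids give the same outcome.
$12313.6: truthful payoff $0, deviation payoff −$5320.1 → loss $5320.1.
$16753.2: truthful payoff $0, deviation payoff −$9759.7 → loss $9759.7.
$24993.9: outcomes coincide → loss $0.
$14127.2: truthful payoff $0, deviation payoff −$7133.7 → loss $7133.7.
$10460.1: truthful payoff $0, deviation payoff −$3466.6 → loss $3466.6.
$11198.9: truthful payoff $0, deviation payoff −$4205.4 → loss $4205.4.
$16810.5: truthful payoff $0, deviation payoff −$9817 → loss $9817.
Total loss = $5320.1 + $9759.7 + $7133.7 + $3466.6 + $4205.4 + $9817 = $39702.5.
Because the price is fixed by the runner-up's bid, deviating from your value can only change a good outcome into a bad one — never the reverse.

$39702.5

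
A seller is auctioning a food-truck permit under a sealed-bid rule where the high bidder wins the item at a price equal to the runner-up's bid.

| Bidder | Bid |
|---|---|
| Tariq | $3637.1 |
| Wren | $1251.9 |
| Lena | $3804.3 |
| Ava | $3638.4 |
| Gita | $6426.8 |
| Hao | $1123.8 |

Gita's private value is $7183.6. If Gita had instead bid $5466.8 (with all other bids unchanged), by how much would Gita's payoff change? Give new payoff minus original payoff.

$0

The highest bid among the other bidders is $3804.3; Gita's bid doesn't change that.
Original bid $6426.8: Gita is highest, pays the top rival bid $3804.3; payoff $7183.6 − $3804.3 = $3379.3.
Alternative bid $5466.8: Gita is highest, pays the top rival bid $3804.3; payoff $7183.6 − $3804.3 = $3379.3.
Change in payoff = $3379.3 − ($3379.3) = $0.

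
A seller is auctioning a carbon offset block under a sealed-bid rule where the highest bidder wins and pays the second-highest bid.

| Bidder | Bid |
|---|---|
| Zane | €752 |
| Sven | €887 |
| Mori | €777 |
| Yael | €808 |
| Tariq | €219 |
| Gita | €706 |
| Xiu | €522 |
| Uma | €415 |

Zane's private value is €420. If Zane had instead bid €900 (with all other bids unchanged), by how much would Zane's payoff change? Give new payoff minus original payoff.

The highest bid among the other bidders is €887; Zane's bid doesn't change that.
Original bid €752: Zane is not highest (top rival bid is €887); payoff €0.
Alternative bid €900: Zane is highest, pays the top rival bid €887; payoff €420 − €887 = −€467.
Change in payoff = −€467 − (€0) = −€467.

−€467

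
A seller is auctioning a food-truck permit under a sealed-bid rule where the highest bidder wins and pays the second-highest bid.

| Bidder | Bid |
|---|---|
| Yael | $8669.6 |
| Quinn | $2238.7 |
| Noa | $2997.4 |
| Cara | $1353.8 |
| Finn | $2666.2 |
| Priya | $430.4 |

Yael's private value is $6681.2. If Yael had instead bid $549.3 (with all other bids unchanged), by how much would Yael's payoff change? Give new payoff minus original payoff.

−$3683.8

The highest bid among the other bidders is $2997.4; Yael's bid doesn't change that.
Original bid $8669.6: Yael is highest, pays the top rival bid $2997.4; payoff $6681.2 − $2997.4 = $3683.8.
Alternative bid $549.3: Yael is not highest (top rival bid is $2997.4); payoff $0.
Change in payoff = $0 − ($3683.8) = −$3683.8.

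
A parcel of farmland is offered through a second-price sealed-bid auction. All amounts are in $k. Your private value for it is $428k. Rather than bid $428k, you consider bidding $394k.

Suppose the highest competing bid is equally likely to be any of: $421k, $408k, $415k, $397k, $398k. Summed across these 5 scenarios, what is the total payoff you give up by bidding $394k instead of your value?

The deviation costs you only when the competing bid falls strictly between $394k and $428k; elsewhere both bids give the same outcome.
$421k: truthful payoff $7k, deviation payoff $0k → loss $7k.
$408k: truthful payoff $20k, deviation payoff $0k → loss $20k.
$415k: truthful payoff $13k, deviation payoff $0k → loss $13k.
$397k: truthful payoff $31k, deviation payoff $0k → loss $31k.
$398k: truthful payoff $30k, deviation payoff $0k → loss $30k.
Total loss = $7k + $20k + $13k + $31k + $30k = $101k.

$101k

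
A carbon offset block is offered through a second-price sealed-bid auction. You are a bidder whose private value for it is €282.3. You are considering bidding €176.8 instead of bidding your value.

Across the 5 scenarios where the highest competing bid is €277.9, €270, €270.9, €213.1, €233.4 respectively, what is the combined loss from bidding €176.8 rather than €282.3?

The deviation costs you only when the competing bid falls strictly between €176.8 and €282.3; elsewhere both bids give the same outcome.
€277.9: truthful payoff €4.4, deviation payoff €0 → loss €4.4.
€270: truthful payoff €12.3, deviation payoff €0 → loss €12.3.
€270.9: truthful payoff €11.4, deviation payoff €0 → loss €11.4.
€213.1: truthful payoff €69.2, deviation payoff €0 → loss €69.2.
€233.4: truthful payoff €48.9, deviation payoff €0 → loss €48.9.
Total loss = €4.4 + €12.3 + €11.4 + €69.2 + €48.9 = €146.2.

€146.2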